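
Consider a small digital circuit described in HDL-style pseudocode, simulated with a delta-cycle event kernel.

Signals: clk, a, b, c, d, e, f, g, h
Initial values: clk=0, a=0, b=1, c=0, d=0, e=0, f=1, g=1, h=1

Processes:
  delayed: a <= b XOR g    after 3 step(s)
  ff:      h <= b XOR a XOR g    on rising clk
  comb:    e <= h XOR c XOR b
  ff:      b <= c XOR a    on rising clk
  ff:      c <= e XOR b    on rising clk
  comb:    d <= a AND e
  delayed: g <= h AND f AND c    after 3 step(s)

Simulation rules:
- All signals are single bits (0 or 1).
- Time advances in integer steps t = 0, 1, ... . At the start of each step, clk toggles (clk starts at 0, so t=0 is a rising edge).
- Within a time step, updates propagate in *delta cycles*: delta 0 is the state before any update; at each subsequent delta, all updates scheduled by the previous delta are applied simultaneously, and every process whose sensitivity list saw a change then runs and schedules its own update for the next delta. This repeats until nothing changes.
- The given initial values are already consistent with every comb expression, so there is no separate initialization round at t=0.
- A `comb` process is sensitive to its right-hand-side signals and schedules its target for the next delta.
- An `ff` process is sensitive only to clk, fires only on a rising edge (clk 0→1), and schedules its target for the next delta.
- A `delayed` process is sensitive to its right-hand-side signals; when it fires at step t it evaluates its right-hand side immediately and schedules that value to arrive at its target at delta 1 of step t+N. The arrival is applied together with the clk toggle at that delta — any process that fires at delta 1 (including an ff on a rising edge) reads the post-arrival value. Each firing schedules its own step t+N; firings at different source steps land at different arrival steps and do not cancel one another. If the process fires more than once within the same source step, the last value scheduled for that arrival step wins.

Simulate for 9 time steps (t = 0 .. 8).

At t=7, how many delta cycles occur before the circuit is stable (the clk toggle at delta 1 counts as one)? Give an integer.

2

[bits: b,c,clk,f,h,e,g,a,d]
t=0: Δ0=100110100 Δ1=101110100 Δ2=011100100 Δ3=011101100 | 3Δ
t=1: Δ0=011101100 Δ1=010101100 | 1Δ
t=2: Δ0=010101100 Δ1=011101100 Δ2=111111100 | 2Δ
t=3: Δ0=111111100 Δ1=110111010 Δ2=110111011 | 2Δ
t=4: Δ0=110111011 Δ1=111111011 Δ2=001101011 Δ3=001100011 Δ4=001100010 | 4Δ
t=5: Δ0=001100010 Δ1=000100100 | 1Δ
t=6: Δ0=000100100 Δ1=001100110 Δ2=101100110 Δ3=101101110 Δ4=101101111 | 4Δ
t=7: Δ0=101101111 Δ1=100101001 Δ2=100101000 | 2Δ
t=8: Δ0=100101000 Δ1=101101010 Δ2=101101011 | 2Δ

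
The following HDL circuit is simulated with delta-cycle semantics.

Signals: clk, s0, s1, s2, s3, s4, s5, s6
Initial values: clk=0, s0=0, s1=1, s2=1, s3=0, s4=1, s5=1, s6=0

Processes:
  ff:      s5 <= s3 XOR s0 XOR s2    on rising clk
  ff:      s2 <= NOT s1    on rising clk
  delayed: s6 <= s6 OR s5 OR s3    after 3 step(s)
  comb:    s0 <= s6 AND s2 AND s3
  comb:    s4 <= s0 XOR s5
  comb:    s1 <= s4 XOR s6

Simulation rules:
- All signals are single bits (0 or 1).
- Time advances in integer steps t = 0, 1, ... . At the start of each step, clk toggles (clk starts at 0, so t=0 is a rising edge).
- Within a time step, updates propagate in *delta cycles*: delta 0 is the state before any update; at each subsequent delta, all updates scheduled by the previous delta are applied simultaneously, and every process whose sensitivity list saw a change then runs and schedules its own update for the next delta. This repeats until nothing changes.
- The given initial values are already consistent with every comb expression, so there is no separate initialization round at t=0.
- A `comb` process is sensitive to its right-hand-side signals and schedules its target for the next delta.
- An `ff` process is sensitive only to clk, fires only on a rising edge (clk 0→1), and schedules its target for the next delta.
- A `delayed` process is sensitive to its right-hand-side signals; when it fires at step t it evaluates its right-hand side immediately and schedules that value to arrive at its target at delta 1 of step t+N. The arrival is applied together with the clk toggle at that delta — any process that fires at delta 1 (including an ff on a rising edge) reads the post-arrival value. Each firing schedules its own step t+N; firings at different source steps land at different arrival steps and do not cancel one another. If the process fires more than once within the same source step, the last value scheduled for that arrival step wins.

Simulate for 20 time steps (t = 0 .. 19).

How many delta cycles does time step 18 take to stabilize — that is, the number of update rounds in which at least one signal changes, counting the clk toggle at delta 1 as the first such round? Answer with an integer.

4

t=0 Δ0: s0=0 s5=1 clk=0 s6=0 s4=1 s2=1 s3=0 s1=1
  Δ1: clk:0→1
  Δ2: s2:1→0
  (2Δ to stable)
t=1 Δ0: s0=0 s5=1 clk=1 s6=0 s4=1 s2=0 s3=0 s1=1
  Δ1: clk:1→0
  (1Δ to stable)
t=2 Δ0: s0=0 s5=1 clk=0 s6=0 s4=1 s2=0 s3=0 s1=1
  Δ1: clk:0→1
  Δ2: s5:1→0
  Δ3: s4:1→0
  Δ4: s1:1→0
  (4Δ to stable)
t=3 Δ0: s0=0 s5=0 clk=1 s6=0 s4=0 s2=0 s3=0 s1=0
  Δ1: clk:1→0
  (1Δ to stable)
t=4 Δ0: s0=0 s5=0 clk=0 s6=0 s4=0 s2=0 s3=0 s1=0
  Δ1: clk:0→1
  Δ2: s2:0→1
  (2Δ to stable)
t=5 Δ0: s0=0 s5=0 clk=1 s6=0 s4=0 s2=1 s3=0 s1=0
  Δ1: clk:1→0
  (1Δ to stable)
t=6 Δ0: s0=0 s5=0 clk=0 s6=0 s4=0 s2=1 s3=0 s1=0
  Δ1: clk:0→1
  Δ2: s5:0→1
  Δ3: s4:0→1
  Δ4: s1:0→1
  (4Δ to stable)
t=7 Δ0: s0=0 s5=1 clk=1 s6=0 s4=1 s2=1 s3=0 s1=1
  Δ1: clk:1→0
  (1Δ to stable)
t=8 Δ0: s0=0 s5=1 clk=0 s6=0 s4=1 s2=1 s3=0 s1=1
  Δ1: clk:0→1
  Δ2: s2:1→0
  (2Δ to stable)
t=9 Δ0: s0=0 s5=1 clk=1 s6=0 s4=1 s2=0 s3=0 s1=1
  Δ1: clk:1→0, s6:0→1
  Δ2: s1:1→0
  (2Δ to stable)
t=10 Δ0: s0=0 s5=1 clk=0 s6=1 s4=1 s2=0 s3=0 s1=0
  Δ1: clk:0→1
  Δ2: s5:1→0, s2:0→1
  Δ3: s4:1→0
  Δ4: s1:0→1
  (4Δ to stable)
t=11 Δ0: s0=0 s5=0 clk=1 s6=1 s4=0 s2=1 s3=0 s1=1
  Δ1: clk:1→0
  (1Δ to stable)
t=12 Δ0: s0=0 s5=0 clk=0 s6=1 s4=0 s2=1 s3=0 s1=1
  Δ1: clk:0→1
  Δ2: s5:0→1, s2:1→0
  Δ3: s4:0→1
  Δ4: s1:1→0
  (4Δ to stable)
t=13 Δ0: s0=0 s5=1 clk=1 s6=1 s4=1 s2=0 s3=0 s1=0
  Δ1: clk:1→0
  (1Δ to stable)
t=14 Δ0: s0=0 s5=1 clk=0 s6=1 s4=1 s2=0 s3=0 s1=0
  Δ1: clk:0→1
  Δ2: s5:1→0, s2:0→1
  Δ3: s4:1→0
  Δ4: s1:0→1
  (4Δ to stable)
t=15 Δ0: s0=0 s5=0 clk=1 s6=1 s4=0 s2=1 s3=0 s1=1
  Δ1: clk:1→0
  (1Δ to stable)
t=16 Δ0: s0=0 s5=0 clk=0 s6=1 s4=0 s2=1 s3=0 s1=1
  Δ1: clk:0→1
  Δ2: s5:0→1, s2:1→0
  Δ3: s4:0→1
  Δ4: s1:1→0
  (4Δ to stable)
t=17 Δ0: s0=0 s5=1 clk=1 s6=1 s4=1 s2=0 s3=0 s1=0
  Δ1: clk:1→0
  (1Δ to stable)
t=18 Δ0: s0=0 s5=1 clk=0 s6=1 s4=1 s2=0 s3=0 s1=0
  Δ1: clk:0→1
  Δ2: s5:1→0, s2:0→1
  Δ3: s4:1→0
  Δ4: s1:0→1
  (4Δ to stable)
t=19 Δ0: s0=0 s5=0 clk=1 s6=1 s4=0 s2=1 s3=0 s1=1
  Δ1: clk:1→0
  (1Δ to stable)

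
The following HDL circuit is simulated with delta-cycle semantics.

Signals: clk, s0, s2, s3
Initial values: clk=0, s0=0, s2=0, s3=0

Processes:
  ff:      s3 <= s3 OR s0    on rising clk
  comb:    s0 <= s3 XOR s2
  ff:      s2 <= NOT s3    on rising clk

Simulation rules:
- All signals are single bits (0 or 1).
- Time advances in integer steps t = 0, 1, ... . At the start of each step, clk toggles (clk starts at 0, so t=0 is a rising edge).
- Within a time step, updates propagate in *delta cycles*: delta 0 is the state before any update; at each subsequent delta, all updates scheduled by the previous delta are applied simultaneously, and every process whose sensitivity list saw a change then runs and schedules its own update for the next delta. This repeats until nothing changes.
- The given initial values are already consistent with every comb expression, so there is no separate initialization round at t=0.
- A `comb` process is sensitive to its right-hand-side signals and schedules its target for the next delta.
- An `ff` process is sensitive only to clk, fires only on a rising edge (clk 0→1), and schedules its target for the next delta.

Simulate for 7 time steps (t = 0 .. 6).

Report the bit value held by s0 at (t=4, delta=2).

0

[bits: clk,s3,s2,s0]
t=0: Δ0=0000 Δ1=1000 Δ2=1010 Δ3=1011 | 3Δ
t=1: Δ0=1011 Δ1=0011 | 1Δ
t=2: Δ0=0011 Δ1=1011 Δ2=1111 Δ3=1110 | 3Δ
t=3: Δ0=1110 Δ1=0110 | 1Δ
t=4: Δ0=0110 Δ1=1110 Δ2=1100 Δ3=1101 | 3Δ
t=5: Δ0=1101 Δ1=0101 | 1Δ
t=6: Δ0=0101 Δ1=1101 | 1Δ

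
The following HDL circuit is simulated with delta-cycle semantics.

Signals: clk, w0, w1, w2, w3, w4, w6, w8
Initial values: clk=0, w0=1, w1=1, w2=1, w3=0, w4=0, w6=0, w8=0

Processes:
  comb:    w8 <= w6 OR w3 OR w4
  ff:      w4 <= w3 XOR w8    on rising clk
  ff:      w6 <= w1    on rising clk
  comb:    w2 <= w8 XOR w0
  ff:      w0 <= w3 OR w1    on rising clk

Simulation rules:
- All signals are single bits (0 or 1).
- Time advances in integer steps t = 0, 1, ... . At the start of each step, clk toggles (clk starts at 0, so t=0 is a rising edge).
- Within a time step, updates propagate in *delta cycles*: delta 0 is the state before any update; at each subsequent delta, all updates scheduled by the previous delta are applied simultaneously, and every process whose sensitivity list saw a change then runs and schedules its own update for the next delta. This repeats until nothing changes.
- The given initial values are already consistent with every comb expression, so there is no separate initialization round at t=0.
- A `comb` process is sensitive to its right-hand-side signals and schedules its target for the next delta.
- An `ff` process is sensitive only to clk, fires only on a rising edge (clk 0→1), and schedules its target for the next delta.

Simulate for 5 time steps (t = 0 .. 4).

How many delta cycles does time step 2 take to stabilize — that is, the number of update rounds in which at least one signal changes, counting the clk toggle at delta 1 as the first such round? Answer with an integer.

2

t0.Δ0 w4=0 w6=0 w0=1 clk=0 w3=0 w8=0 w2=1 w1=1
t0.Δ1 w4=0 w6=0 w0=1 clk=1 w3=0 w8=0 w2=1 w1=1
t0.Δ2 w4=0 w6=1 w0=1 clk=1 w3=0 w8=0 w2=1 w1=1
t0.Δ3 w4=0 w6=1 w0=1 clk=1 w3=0 w8=1 w2=1 w1=1
t0.Δ4 w4=0 w6=1 w0=1 clk=1 w3=0 w8=1 w2=0 w1=1
t1.Δ0 w4=0 w6=1 w0=1 clk=1 w3=0 w8=1 w2=0 w1=1
t1.Δ1 w4=0 w6=1 w0=1 clk=0 w3=0 w8=1 w2=0 w1=1
t2.Δ0 w4=0 w6=1 w0=1 clk=0 w3=0 w8=1 w2=0 w1=1
t2.Δ1 w4=0 w6=1 w0=1 clk=1 w3=0 w8=1 w2=0 w1=1
t2.Δ2 w4=1 w6=1 w0=1 clk=1 w3=0 w8=1 w2=0 w1=1
t3.Δ0 w4=1 w6=1 w0=1 clk=1 w3=0 w8=1 w2=0 w1=1
t3.Δ1 w4=1 w6=1 w0=1 clk=0 w3=0 w8=1 w2=0 w1=1
t4.Δ0 w4=1 w6=1 w0=1 clk=0 w3=0 w8=1 w2=0 w1=1
t4.Δ1 w4=1 w6=1 w0=1 clk=1 w3=0 w8=1 w2=0 w1=1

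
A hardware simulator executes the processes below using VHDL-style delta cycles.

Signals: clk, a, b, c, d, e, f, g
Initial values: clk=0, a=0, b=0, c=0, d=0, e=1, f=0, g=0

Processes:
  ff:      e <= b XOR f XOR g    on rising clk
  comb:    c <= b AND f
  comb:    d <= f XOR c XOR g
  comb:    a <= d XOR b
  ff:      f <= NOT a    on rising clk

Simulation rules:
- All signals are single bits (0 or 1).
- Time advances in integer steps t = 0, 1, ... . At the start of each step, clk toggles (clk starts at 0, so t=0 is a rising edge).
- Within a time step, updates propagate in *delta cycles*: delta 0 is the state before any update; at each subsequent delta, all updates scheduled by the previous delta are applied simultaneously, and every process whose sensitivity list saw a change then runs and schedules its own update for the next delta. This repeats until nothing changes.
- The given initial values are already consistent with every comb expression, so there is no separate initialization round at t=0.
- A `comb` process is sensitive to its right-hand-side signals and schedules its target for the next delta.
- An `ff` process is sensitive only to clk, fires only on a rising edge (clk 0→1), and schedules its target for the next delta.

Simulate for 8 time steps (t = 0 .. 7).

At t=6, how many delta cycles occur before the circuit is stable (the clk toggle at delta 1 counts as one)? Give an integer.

4

t0.Δ0 b=0 d=0 clk=0 g=0 a=0 c=0 e=1 f=0
t0.Δ1 b=0 d=0 clk=1 g=0 a=0 c=0 e=1 f=0
t0.Δ2 b=0 d=0 clk=1 g=0 a=0 c=0 e=0 f=1
t0.Δ3 b=0 d=1 clk=1 g=0 a=0 c=0 e=0 f=1
t0.Δ4 b=0 d=1 clk=1 g=0 a=1 c=0 e=0 f=1
t1.Δ0 b=0 d=1 clk=1 g=0 a=1 c=0 e=0 f=1
t1.Δ1 b=0 d=1 clk=0 g=0 a=1 c=0 e=0 f=1
t2.Δ0 b=0 d=1 clk=0 g=0 a=1 c=0 e=0 f=1
t2.Δ1 b=0 d=1 clk=1 g=0 a=1 c=0 e=0 f=1
t2.Δ2 b=0 d=1 clk=1 g=0 a=1 c=0 e=1 f=0
t2.Δ3 b=0 d=0 clk=1 g=0 a=1 c=0 e=1 f=0
t2.Δ4 b=0 d=0 clk=1 g=0 a=0 c=0 e=1 f=0
t3.Δ0 b=0 d=0 clk=1 g=0 a=0 c=0 e=1 f=0
t3.Δ1 b=0 d=0 clk=0 g=0 a=0 c=0 e=1 f=0
t4.Δ0 b=0 d=0 clk=0 g=0 a=0 c=0 e=1 f=0
t4.Δ1 b=0 d=0 clk=1 g=0 a=0 c=0 e=1 f=0
t4.Δ2 b=0 d=0 clk=1 g=0 a=0 c=0 e=0 f=1
t4.Δ3 b=0 d=1 clk=1 g=0 a=0 c=0 e=0 f=1
t4.Δ4 b=0 d=1 clk=1 g=0 a=1 c=0 e=0 f=1
t5.Δ0 b=0 d=1 clk=1 g=0 a=1 c=0 e=0 f=1
t5.Δ1 b=0 d=1 clk=0 g=0 a=1 c=0 e=0 f=1
t6.Δ0 b=0 d=1 clk=0 g=0 a=1 c=0 e=0 f=1
t6.Δ1 b=0 d=1 clk=1 g=0 a=1 c=0 e=0 f=1
t6.Δ2 b=0 d=1 clk=1 g=0 a=1 c=0 e=1 f=0
t6.Δ3 b=0 d=0 clk=1 g=0 a=1 c=0 e=1 f=0
t6.Δ4 b=0 d=0 clk=1 g=0 a=0 c=0 e=1 f=0
t7.Δ0 b=0 d=0 clk=1 g=0 a=0 c=0 e=1 f=0
t7.Δ1 b=0 d=0 clk=0 g=0 a=0 c=0 e=1 f=0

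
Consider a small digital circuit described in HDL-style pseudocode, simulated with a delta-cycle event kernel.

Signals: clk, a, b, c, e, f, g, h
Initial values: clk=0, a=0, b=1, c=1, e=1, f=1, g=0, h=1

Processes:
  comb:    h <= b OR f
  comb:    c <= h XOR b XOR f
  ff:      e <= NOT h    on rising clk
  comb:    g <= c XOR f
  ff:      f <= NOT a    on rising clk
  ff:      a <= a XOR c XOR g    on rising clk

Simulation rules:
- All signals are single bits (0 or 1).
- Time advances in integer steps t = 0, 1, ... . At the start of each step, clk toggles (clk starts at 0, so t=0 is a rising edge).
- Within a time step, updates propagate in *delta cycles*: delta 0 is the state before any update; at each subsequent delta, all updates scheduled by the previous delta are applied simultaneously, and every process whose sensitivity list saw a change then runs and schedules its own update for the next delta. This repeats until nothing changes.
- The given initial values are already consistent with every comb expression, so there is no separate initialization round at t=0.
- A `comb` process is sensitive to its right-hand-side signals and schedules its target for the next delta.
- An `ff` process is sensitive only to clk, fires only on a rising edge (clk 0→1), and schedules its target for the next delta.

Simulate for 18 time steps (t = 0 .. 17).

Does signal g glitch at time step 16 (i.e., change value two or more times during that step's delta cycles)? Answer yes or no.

[bits: c,g,f,a,b,e,clk,h]
t=0: Δ0=10101101 Δ1=10101111 Δ2=10111011 | 2Δ
t=1: Δ0=10111011 Δ1=10111001 | 1Δ
t=2: Δ0=10111001 Δ1=10111011 Δ2=10001011 Δ3=01001011 Δ4=00001011 | 4Δ
t=3: Δ0=00001011 Δ1=00001001 | 1Δ
t=4: Δ0=00001001 Δ1=00001011 Δ2=00101011 Δ3=11101011 Δ4=10101011 | 4Δ
t=5: Δ0=10101011 Δ1=10101001 | 1Δ
t=6: Δ0=10101001 Δ1=10101011 Δ2=10111011 | 2Δ
t=7: Δ0=10111011 Δ1=10111001 | 1Δ
t=8: Δ0=10111001 Δ1=10111011 Δ2=10001011 Δ3=01001011 Δ4=00001011 | 4Δ
t=9: Δ0=00001011 Δ1=00001001 | 1Δ
t=10: Δ0=00001001 Δ1=00001011 Δ2=00101011 Δ3=11101011 Δ4=10101011 | 4Δ
t=11: Δ0=10101011 Δ1=10101001 | 1Δ
t=12: Δ0=10101001 Δ1=10101011 Δ2=10111011 | 2Δ
t=13: Δ0=10111011 Δ1=10111001 | 1Δ
t=14: Δ0=10111001 Δ1=10111011 Δ2=10001011 Δ3=01001011 Δ4=00001011 | 4Δ
t=15: Δ0=00001011 Δ1=00001001 | 1Δ
t=16: Δ0=00001001 Δ1=00001011 Δ2=00101011 Δ3=11101011 Δ4=10101011 | 4Δ
t=17: Δ0=10101011 Δ1=10101001 | 1Δ

yes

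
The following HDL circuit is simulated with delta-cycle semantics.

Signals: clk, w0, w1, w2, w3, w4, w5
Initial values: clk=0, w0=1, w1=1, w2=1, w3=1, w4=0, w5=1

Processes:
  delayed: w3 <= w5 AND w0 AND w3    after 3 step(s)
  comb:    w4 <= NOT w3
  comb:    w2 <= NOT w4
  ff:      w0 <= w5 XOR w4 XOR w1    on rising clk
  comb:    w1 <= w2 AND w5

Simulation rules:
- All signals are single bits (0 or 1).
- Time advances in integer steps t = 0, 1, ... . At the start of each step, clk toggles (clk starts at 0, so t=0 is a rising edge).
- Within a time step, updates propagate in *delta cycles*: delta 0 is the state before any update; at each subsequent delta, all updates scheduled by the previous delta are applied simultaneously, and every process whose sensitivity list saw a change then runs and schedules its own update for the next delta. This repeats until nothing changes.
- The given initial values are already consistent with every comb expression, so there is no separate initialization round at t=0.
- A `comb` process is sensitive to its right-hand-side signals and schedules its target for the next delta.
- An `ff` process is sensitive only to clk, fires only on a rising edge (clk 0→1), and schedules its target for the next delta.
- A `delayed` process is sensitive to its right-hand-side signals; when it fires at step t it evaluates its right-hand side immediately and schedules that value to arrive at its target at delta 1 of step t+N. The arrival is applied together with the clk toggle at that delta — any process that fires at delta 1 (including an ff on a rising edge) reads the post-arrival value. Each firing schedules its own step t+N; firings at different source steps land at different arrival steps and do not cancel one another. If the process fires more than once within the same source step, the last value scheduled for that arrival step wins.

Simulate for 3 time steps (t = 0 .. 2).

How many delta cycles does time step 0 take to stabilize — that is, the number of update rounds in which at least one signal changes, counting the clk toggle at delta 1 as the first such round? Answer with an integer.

2

t=0 Δ0: w4=0 w5=1 clk=0 w3=1 w0=1 w2=1 w1=1
  Δ1: clk:0→1
  Δ2: w0:1→0
  (2Δ to stable)
t=1 Δ0: w4=0 w5=1 clk=1 w3=1 w0=0 w2=1 w1=1
  Δ1: clk:1→0
  (1Δ to stable)
t=2 Δ0: w4=0 w5=1 clk=0 w3=1 w0=0 w2=1 w1=1
  Δ1: clk:0→1
  (1Δ to stable)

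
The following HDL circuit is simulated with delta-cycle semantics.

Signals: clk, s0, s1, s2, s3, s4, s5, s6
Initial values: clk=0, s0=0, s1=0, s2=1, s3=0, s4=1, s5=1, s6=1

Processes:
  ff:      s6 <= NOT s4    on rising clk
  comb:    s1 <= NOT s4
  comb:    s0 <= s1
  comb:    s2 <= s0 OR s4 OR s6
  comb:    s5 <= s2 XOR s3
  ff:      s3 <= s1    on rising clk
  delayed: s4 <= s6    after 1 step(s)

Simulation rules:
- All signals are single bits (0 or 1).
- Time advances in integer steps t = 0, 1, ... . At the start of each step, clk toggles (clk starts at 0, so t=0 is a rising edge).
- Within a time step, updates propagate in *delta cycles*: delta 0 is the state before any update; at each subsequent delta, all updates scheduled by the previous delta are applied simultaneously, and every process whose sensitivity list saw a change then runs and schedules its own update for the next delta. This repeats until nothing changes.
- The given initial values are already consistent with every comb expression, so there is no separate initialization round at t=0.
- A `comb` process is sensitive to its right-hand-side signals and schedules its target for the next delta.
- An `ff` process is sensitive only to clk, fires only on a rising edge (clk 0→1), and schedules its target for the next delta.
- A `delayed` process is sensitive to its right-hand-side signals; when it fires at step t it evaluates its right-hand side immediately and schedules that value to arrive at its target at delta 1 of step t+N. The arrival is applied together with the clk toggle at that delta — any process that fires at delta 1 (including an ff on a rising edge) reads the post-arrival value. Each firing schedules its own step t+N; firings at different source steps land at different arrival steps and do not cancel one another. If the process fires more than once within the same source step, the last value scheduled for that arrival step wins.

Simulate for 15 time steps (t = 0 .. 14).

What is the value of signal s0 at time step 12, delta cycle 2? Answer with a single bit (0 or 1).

0

t=0 Δ0: s5=1 s6=1 s1=0 s0=0 clk=0 s3=0 s4=1 s2=1
  Δ1: clk:0→1
  Δ2: s6:1→0
  (2Δ to stable)
t=1 Δ0: s5=1 s6=0 s1=0 s0=0 clk=1 s3=0 s4=1 s2=1
  Δ1: clk:1→0, s4:1→0
  Δ2: s1:0→1, s2:1→0
  Δ3: s5:1→0, s0:0→1
  Δ4: s2:0→1
  Δ5: s5:0→1
  (5Δ to stable)
t=2 Δ0: s5=1 s6=0 s1=1 s0=1 clk=0 s3=0 s4=0 s2=1
  Δ1: clk:0→1
  Δ2: s6:0→1, s3:0→1
  Δ3: s5:1→0
  (3Δ to stable)
t=3 Δ0: s5=0 s6=1 s1=1 s0=1 clk=1 s3=1 s4=0 s2=1
  Δ1: clk:1→0, s4:0→1
  Δ2: s1:1→0
  Δ3: s0:1→0
  (3Δ to stable)
t=4 Δ0: s5=0 s6=1 s1=0 s0=0 clk=0 s3=1 s4=1 s2=1
  Δ1: clk:0→1
  Δ2: s6:1→0, s3:1→0
  Δ3: s5:0→1
  (3Δ to stable)
t=5 Δ0: s5=1 s6=0 s1=0 s0=0 clk=1 s3=0 s4=1 s2=1
  Δ1: clk:1→0, s4:1→0
  Δ2: s1:0→1, s2:1→0
  Δ3: s5:1→0, s0:0→1
  Δ4: s2:0→1
  Δ5: s5:0→1
  (5Δ to stable)
t=6 Δ0: s5=1 s6=0 s1=1 s0=1 clk=0 s3=0 s4=0 s2=1
  Δ1: clk:0→1
  Δ2: s6:0→1, s3:0→1
  Δ3: s5:1→0
  (3Δ to stable)
t=7 Δ0: s5=0 s6=1 s1=1 s0=1 clk=1 s3=1 s4=0 s2=1
  Δ1: clk:1→0, s4:0→1
  Δ2: s1:1→0
  Δ3: s0:1→0
  (3Δ to stable)
t=8 Δ0: s5=0 s6=1 s1=0 s0=0 clk=0 s3=1 s4=1 s2=1
  Δ1: clk:0→1
  Δ2: s6:1→0, s3:1→0
  Δ3: s5:0→1
  (3Δ to stable)
t=9 Δ0: s5=1 s6=0 s1=0 s0=0 clk=1 s3=0 s4=1 s2=1
  Δ1: clk:1→0, s4:1→0
  Δ2: s1:0→1, s2:1→0
  Δ3: s5:1→0, s0:0→1
  Δ4: s2:0→1
  Δ5: s5:0→1
  (5Δ to stable)
t=10 Δ0: s5=1 s6=0 s1=1 s0=1 clk=0 s3=0 s4=0 s2=1
  Δ1: clk:0→1
  Δ2: s6:0→1, s3:0→1
  Δ3: s5:1→0
  (3Δ to stable)
t=11 Δ0: s5=0 s6=1 s1=1 s0=1 clk=1 s3=1 s4=0 s2=1
  Δ1: clk:1→0, s4:0→1
  Δ2: s1:1→0
  Δ3: s0:1→0
  (3Δ to stable)
t=12 Δ0: s5=0 s6=1 s1=0 s0=0 clk=0 s3=1 s4=1 s2=1
  Δ1: clk:0→1
  Δ2: s6:1→0, s3:1→0
  Δ3: s5:0→1
  (3Δ to stable)
t=13 Δ0: s5=1 s6=0 s1=0 s0=0 clk=1 s3=0 s4=1 s2=1
  Δ1: clk:1→0, s4:1→0
  Δ2: s1:0→1, s2:1→0
  Δ3: s5:1→0, s0:0→1
  Δ4: s2:0→1
  Δ5: s5:0→1
  (5Δ to stable)
t=14 Δ0: s5=1 s6=0 s1=1 s0=1 clk=0 s3=0 s4=0 s2=1
  Δ1: clk:0→1
  Δ2: s6:0→1, s3:0→1
  Δ3: s5:1→0
  (3Δ to stable)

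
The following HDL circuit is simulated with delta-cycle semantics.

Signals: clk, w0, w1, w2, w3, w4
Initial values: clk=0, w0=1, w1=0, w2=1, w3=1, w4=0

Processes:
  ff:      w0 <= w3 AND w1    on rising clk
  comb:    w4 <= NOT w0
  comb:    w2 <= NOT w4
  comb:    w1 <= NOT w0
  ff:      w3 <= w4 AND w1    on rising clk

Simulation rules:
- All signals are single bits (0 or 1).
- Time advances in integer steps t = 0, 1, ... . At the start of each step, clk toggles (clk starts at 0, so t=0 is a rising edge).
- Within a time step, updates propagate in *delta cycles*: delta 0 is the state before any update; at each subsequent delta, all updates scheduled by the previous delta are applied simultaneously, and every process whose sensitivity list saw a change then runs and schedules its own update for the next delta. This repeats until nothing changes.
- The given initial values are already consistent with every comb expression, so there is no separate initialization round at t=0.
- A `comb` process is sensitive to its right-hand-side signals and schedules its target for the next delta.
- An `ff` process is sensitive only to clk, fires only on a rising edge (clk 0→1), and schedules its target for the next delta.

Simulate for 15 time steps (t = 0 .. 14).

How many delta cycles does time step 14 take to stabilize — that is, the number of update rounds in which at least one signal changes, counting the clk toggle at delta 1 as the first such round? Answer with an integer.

2

[bits: w3,w0,clk,w4,w2,w1]
t=0: Δ0=110010 Δ1=111010 Δ2=001010 Δ3=001111 Δ4=001101 | 4Δ
t=1: Δ0=001101 Δ1=000101 | 1Δ
t=2: Δ0=000101 Δ1=001101 Δ2=101101 | 2Δ
t=3: Δ0=101101 Δ1=100101 | 1Δ
t=4: Δ0=100101 Δ1=101101 Δ2=111101 Δ3=111000 Δ4=111010 | 4Δ
t=5: Δ0=111010 Δ1=110010 | 1Δ
t=6: Δ0=110010 Δ1=111010 Δ2=001010 Δ3=001111 Δ4=001101 | 4Δ
t=7: Δ0=001101 Δ1=000101 | 1Δ
t=8: Δ0=000101 Δ1=001101 Δ2=101101 | 2Δ
t=9: Δ0=101101 Δ1=100101 | 1Δ
t=10: Δ0=100101 Δ1=101101 Δ2=111101 Δ3=111000 Δ4=111010 | 4Δ
t=11: Δ0=111010 Δ1=110010 | 1Δ
t=12: Δ0=110010 Δ1=111010 Δ2=001010 Δ3=001111 Δ4=001101 | 4Δ
t=13: Δ0=001101 Δ1=000101 | 1Δ
t=14: Δ0=000101 Δ1=001101 Δ2=101101 | 2Δ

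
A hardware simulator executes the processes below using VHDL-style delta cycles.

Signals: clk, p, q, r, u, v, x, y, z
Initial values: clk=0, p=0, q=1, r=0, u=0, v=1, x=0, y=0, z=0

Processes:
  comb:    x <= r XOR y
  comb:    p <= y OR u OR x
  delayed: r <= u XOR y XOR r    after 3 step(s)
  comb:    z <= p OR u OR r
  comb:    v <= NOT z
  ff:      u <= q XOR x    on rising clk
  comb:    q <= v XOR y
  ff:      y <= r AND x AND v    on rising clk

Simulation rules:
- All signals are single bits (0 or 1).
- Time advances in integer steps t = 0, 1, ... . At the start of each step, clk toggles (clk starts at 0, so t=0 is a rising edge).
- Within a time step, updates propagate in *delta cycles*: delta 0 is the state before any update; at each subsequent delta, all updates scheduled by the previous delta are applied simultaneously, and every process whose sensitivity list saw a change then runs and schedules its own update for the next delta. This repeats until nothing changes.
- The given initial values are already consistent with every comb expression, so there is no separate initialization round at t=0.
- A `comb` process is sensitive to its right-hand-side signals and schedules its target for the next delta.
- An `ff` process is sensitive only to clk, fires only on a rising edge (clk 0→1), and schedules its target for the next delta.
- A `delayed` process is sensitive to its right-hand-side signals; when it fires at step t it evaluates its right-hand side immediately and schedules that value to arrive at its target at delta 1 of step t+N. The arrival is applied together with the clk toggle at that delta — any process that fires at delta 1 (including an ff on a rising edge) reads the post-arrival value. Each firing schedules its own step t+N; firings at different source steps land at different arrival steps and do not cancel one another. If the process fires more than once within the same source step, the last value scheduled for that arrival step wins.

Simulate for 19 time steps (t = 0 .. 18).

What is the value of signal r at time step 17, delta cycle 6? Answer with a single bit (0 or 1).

0

t=0 Δ0: z=0 p=0 clk=0 v=1 r=0 q=1 x=0 y=0 u=0
  Δ1: clk:0→1
  Δ2: u:0→1
  Δ3: z:0→1, p:0→1
  Δ4: v:1→0
  Δ5: q:1→0
  (5Δ to stable)
t=1 Δ0: z=1 p=1 clk=1 v=0 r=0 q=0 x=0 y=0 u=1
  Δ1: clk:1→0
  (1Δ to stable)
t=2 Δ0: z=1 p=1 clk=0 v=0 r=0 q=0 x=0 y=0 u=1
  Δ1: clk:0→1
  Δ2: u:1→0
  Δ3: p:1→0
  Δ4: z:1→0
  Δ5: v:0→1
  Δ6: q:0→1
  (6Δ to stable)
t=3 Δ0: z=0 p=0 clk=1 v=1 r=0 q=1 x=0 y=0 u=0
  Δ1: clk:1→0, r:0→1
  Δ2: z:0→1, x:0→1
  Δ3: p:0→1, v:1→0
  Δ4: q:1→0
  (4Δ to stable)
t=4 Δ0: z=1 p=1 clk=0 v=0 r=1 q=0 x=1 y=0 u=0
  Δ1: clk:0→1
  Δ2: u:0→1
  (2Δ to stable)
t=5 Δ0: z=1 p=1 clk=1 v=0 r=1 q=0 x=1 y=0 u=1
  Δ1: clk:1→0, r:1→0
  Δ2: x:1→0
  (2Δ to stable)
t=6 Δ0: z=1 p=1 clk=0 v=0 r=0 q=0 x=0 y=0 u=1
  Δ1: clk:0→1, r:0→1
  Δ2: x:0→1, u:1→0
  (2Δ to stable)
t=7 Δ0: z=1 p=1 clk=1 v=0 r=1 q=0 x=1 y=0 u=0
  Δ1: clk:1→0, r:1→0
  Δ2: x:1→0
  Δ3: p:1→0
  Δ4: z:1→0
  Δ5: v:0→1
  Δ6: q:0→1
  (6Δ to stable)
t=8 Δ0: z=0 p=0 clk=0 v=1 r=0 q=1 x=0 y=0 u=0
  Δ1: clk:0→1, r:0→1
  Δ2: z:0→1, x:0→1, u:0→1
  Δ3: p:0→1, v:1→0
  Δ4: q:1→0
  (4Δ to stable)
t=9 Δ0: z=1 p=1 clk=1 v=0 r=1 q=0 x=1 y=0 u=1
  Δ1: clk:1→0
  (1Δ to stable)
t=10 Δ0: z=1 p=1 clk=0 v=0 r=1 q=0 x=1 y=0 u=1
  Δ1: clk:0→1, r:1→0
  Δ2: x:1→0
  (2Δ to stable)
t=11 Δ0: z=1 p=1 clk=1 v=0 r=0 q=0 x=0 y=0 u=1
  Δ1: clk:1→0
  (1Δ to stable)
t=12 Δ0: z=1 p=1 clk=0 v=0 r=0 q=0 x=0 y=0 u=1
  Δ1: clk:0→1
  Δ2: u:1→0
  Δ3: p:1→0
  Δ4: z:1→0
  Δ5: v:0→1
  Δ6: q:0→1
  (6Δ to stable)
t=13 Δ0: z=0 p=0 clk=1 v=1 r=0 q=1 x=0 y=0 u=0
  Δ1: clk:1→0, r:0→1
  Δ2: z:0→1, x:0→1
  Δ3: p:0→1, v:1→0
  Δ4: q:1→0
  (4Δ to stable)
t=14 Δ0: z=1 p=1 clk=0 v=0 r=1 q=0 x=1 y=0 u=0
  Δ1: clk:0→1
  Δ2: u:0→1
  (2Δ to stable)
t=15 Δ0: z=1 p=1 clk=1 v=0 r=1 q=0 x=1 y=0 u=1
  Δ1: clk:1→0, r:1→0
  Δ2: x:1→0
  (2Δ to stable)
t=16 Δ0: z=1 p=1 clk=0 v=0 r=0 q=0 x=0 y=0 u=1
  Δ1: clk:0→1, r:0→1
  Δ2: x:0→1, u:1→0
  (2Δ to stable)
t=17 Δ0: z=1 p=1 clk=1 v=0 r=1 q=0 x=1 y=0 u=0
  Δ1: clk:1→0, r:1→0
  Δ2: x:1→0
  Δ3: p:1→0
  Δ4: z:1→0
  Δ5: v:0→1
  Δ6: q:0→1
  (6Δ to stable)
t=18 Δ0: z=0 p=0 clk=0 v=1 r=0 q=1 x=0 y=0 u=0
  Δ1: clk:0→1, r:0→1
  Δ2: z:0→1, x:0→1, u:0→1
  Δ3: p:0→1, v:1→0
  Δ4: q:1→0
  (4Δ to stable)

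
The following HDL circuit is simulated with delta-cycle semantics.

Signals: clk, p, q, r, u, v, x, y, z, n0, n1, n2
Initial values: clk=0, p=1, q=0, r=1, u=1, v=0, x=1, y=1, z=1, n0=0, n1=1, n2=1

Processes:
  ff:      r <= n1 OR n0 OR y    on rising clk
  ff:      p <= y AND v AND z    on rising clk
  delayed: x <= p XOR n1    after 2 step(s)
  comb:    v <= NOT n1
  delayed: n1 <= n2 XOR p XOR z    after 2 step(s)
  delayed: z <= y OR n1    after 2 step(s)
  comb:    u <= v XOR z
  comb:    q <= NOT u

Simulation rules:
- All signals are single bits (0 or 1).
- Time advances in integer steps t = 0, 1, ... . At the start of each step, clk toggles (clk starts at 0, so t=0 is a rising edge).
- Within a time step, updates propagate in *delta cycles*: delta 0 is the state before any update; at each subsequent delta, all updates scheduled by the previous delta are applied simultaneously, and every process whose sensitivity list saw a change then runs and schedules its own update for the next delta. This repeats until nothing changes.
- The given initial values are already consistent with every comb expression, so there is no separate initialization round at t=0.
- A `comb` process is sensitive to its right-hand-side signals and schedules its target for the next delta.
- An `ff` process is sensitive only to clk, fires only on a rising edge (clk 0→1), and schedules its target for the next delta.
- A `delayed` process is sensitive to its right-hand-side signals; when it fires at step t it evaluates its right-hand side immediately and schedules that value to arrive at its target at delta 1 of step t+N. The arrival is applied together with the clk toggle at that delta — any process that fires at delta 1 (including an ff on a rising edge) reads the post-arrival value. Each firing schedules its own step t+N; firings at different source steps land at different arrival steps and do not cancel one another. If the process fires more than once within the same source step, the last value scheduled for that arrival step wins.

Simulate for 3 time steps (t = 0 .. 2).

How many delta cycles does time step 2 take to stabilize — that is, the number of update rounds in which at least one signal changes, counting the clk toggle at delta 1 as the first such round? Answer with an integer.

t0.Δ0 z=1 y=1 x=1 u=1 n2=1 n0=0 p=1 r=1 v=0 q=0 n1=1 clk=0
t0.Δ1 z=1 y=1 x=1 u=1 n2=1 n0=0 p=1 r=1 v=0 q=0 n1=1 clk=1
t0.Δ2 z=1 y=1 x=1 u=1 n2=1 n0=0 p=0 r=1 v=0 q=0 n1=1 clk=1
t1.Δ0 z=1 y=1 x=1 u=1 n2=1 n0=0 p=0 r=1 v=0 q=0 n1=1 clk=1
t1.Δ1 z=1 y=1 x=1 u=1 n2=1 n0=0 p=0 r=1 v=0 q=0 n1=1 clk=0
t2.Δ0 z=1 y=1 x=1 u=1 n2=1 n0=0 p=0 r=1 v=0 q=0 n1=1 clk=0
t2.Δ1 z=1 y=1 x=1 u=1 n2=1 n0=0 p=0 r=1 v=0 q=0 n1=0 clk=1
t2.Δ2 z=1 y=1 x=1 u=1 n2=1 n0=0 p=0 r=1 v=1 q=0 n1=0 clk=1
t2.Δ3 z=1 y=1 x=1 u=0 n2=1 n0=0 p=0 r=1 v=1 q=0 n1=0 clk=1
t2.Δ4 z=1 y=1 x=1 u=0 n2=1 n0=0 p=0 r=1 v=1 q=1 n1=0 clk=1

4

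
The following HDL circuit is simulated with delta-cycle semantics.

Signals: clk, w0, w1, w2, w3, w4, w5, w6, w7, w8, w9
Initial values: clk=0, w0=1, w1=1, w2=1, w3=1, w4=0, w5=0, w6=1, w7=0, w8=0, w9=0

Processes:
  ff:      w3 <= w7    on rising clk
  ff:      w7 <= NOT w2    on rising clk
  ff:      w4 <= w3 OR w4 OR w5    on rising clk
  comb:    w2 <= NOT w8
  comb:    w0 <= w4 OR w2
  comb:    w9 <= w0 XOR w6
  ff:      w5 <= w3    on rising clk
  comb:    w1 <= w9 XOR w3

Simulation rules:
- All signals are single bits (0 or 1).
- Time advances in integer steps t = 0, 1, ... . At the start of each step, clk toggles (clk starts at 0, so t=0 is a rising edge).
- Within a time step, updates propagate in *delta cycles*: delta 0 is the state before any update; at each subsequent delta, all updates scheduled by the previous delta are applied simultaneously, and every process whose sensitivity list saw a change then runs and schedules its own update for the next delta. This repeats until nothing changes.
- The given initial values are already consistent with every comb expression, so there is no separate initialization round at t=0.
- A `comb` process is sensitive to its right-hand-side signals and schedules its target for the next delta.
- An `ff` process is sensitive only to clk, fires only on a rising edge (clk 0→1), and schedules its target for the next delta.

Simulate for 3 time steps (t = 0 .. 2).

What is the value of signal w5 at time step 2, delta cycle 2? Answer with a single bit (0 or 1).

[bits: w6,w0,w5,clk,w7,w2,w9,w8,w3,w1,w4]
t=0: Δ0=11000100110 Δ1=11010100110 Δ2=11110100011 Δ3=11110100001 | 3Δ
t=1: Δ0=11110100001 Δ1=11100100001 | 1Δ
t=2: Δ0=11100100001 Δ1=11110100001 Δ2=11010100001 | 2Δ

0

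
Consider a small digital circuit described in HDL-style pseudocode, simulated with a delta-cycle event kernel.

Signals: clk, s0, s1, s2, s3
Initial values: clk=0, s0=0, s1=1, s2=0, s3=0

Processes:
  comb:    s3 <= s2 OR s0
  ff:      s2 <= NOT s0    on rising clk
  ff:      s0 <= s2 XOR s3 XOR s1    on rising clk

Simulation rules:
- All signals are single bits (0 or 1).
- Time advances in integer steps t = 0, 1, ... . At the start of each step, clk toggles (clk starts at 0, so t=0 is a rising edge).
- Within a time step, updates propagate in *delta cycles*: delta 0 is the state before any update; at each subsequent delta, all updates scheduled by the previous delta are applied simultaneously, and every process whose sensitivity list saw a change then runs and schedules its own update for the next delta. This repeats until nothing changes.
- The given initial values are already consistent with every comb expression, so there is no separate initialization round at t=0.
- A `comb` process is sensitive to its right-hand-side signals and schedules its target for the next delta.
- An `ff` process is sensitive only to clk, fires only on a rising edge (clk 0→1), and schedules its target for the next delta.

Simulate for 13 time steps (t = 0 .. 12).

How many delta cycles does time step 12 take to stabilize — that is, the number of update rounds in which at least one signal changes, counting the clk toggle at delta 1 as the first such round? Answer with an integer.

t0.Δ0 s3=0 s1=1 s2=0 clk=0 s0=0
t0.Δ1 s3=0 s1=1 s2=0 clk=1 s0=0
t0.Δ2 s3=0 s1=1 s2=1 clk=1 s0=1
t0.Δ3 s3=1 s1=1 s2=1 clk=1 s0=1
t1.Δ0 s3=1 s1=1 s2=1 clk=1 s0=1
t1.Δ1 s3=1 s1=1 s2=1 clk=0 s0=1
t2.Δ0 s3=1 s1=1 s2=1 clk=0 s0=1
t2.Δ1 s3=1 s1=1 s2=1 clk=1 s0=1
t2.Δ2 s3=1 s1=1 s2=0 clk=1 s0=1
t3.Δ0 s3=1 s1=1 s2=0 clk=1 s0=1
t3.Δ1 s3=1 s1=1 s2=0 clk=0 s0=1
t4.Δ0 s3=1 s1=1 s2=0 clk=0 s0=1
t4.Δ1 s3=1 s1=1 s2=0 clk=1 s0=1
t4.Δ2 s3=1 s1=1 s2=0 clk=1 s0=0
t4.Δ3 s3=0 s1=1 s2=0 clk=1 s0=0
t5.Δ0 s3=0 s1=1 s2=0 clk=1 s0=0
t5.Δ1 s3=0 s1=1 s2=0 clk=0 s0=0
t6.Δ0 s3=0 s1=1 s2=0 clk=0 s0=0
t6.Δ1 s3=0 s1=1 s2=0 clk=1 s0=0
t6.Δ2 s3=0 s1=1 s2=1 clk=1 s0=1
t6.Δ3 s3=1 s1=1 s2=1 clk=1 s0=1
t7.Δ0 s3=1 s1=1 s2=1 clk=1 s0=1
t7.Δ1 s3=1 s1=1 s2=1 clk=0 s0=1
t8.Δ0 s3=1 s1=1 s2=1 clk=0 s0=1
t8.Δ1 s3=1 s1=1 s2=1 clk=1 s0=1
t8.Δ2 s3=1 s1=1 s2=0 clk=1 s0=1
t9.Δ0 s3=1 s1=1 s2=0 clk=1 s0=1
t9.Δ1 s3=1 s1=1 s2=0 clk=0 s0=1
t10.Δ0 s3=1 s1=1 s2=0 clk=0 s0=1
t10.Δ1 s3=1 s1=1 s2=0 clk=1 s0=1
t10.Δ2 s3=1 s1=1 s2=0 clk=1 s0=0
t10.Δ3 s3=0 s1=1 s2=0 clk=1 s0=0
t11.Δ0 s3=0 s1=1 s2=0 clk=1 s0=0
t11.Δ1 s3=0 s1=1 s2=0 clk=0 s0=0
t12.Δ0 s3=0 s1=1 s2=0 clk=0 s0=0
t12.Δ1 s3=0 s1=1 s2=0 clk=1 s0=0
t12.Δ2 s3=0 s1=1 s2=1 clk=1 s0=1
t12.Δ3 s3=1 s1=1 s2=1 clk=1 s0=1

3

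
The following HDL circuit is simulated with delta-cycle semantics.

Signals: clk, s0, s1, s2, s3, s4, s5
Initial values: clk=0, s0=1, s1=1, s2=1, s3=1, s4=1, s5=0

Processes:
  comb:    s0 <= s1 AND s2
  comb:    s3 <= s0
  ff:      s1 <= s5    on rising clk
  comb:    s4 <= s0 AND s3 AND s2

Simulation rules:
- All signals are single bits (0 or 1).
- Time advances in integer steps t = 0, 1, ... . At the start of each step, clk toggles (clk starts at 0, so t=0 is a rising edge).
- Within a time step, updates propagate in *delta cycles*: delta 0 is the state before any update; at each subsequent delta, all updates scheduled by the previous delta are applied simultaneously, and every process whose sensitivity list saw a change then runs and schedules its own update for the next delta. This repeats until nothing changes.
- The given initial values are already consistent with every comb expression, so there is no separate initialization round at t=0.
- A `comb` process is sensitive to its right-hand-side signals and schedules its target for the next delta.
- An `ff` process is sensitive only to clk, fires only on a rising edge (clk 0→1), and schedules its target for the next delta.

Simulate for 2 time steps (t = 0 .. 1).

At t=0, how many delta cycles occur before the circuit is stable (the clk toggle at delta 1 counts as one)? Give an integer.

4

t=0 Δ0: s2=1 s4=1 s3=1 s0=1 s1=1 s5=0 clk=0
  Δ1: clk:0→1
  Δ2: s1:1→0
  Δ3: s0:1→0
  Δ4: s4:1→0, s3:1→0
  (4Δ to stable)
t=1 Δ0: s2=1 s4=0 s3=0 s0=0 s1=0 s5=0 clk=1
  Δ1: clk:1→0
  (1Δ to stable)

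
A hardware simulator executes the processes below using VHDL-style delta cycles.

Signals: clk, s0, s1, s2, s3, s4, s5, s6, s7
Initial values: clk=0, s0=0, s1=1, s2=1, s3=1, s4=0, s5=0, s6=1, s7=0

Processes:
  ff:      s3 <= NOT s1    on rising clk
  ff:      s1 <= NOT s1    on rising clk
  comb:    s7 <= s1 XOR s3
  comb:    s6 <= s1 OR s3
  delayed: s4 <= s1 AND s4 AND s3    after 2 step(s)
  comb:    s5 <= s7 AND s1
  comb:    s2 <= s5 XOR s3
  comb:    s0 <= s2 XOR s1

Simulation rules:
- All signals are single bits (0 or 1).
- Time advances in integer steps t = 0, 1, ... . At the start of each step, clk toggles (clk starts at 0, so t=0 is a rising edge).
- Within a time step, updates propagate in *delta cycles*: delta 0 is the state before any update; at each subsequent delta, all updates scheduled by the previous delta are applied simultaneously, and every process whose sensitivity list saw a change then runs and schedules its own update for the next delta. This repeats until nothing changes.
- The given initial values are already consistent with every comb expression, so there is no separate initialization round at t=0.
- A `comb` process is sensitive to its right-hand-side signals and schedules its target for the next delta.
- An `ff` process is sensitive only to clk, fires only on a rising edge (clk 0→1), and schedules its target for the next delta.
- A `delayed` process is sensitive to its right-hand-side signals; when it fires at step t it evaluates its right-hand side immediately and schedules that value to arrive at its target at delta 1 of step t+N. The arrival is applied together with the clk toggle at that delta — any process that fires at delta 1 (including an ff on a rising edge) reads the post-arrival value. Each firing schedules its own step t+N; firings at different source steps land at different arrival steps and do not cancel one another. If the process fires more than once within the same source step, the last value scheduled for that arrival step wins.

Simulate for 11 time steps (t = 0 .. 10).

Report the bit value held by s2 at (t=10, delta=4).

t=0 Δ0: s5=0 s2=1 s6=1 s0=0 clk=0 s7=0 s1=1 s3=1 s4=0
  Δ1: clk:0→1
  Δ2: s1:1→0, s3:1→0
  Δ3: s2:1→0, s6:1→0, s0:0→1
  Δ4: s0:1→0
  (4Δ to stable)
t=1 Δ0: s5=0 s2=0 s6=0 s0=0 clk=1 s7=0 s1=0 s3=0 s4=0
  Δ1: clk:1→0
  (1Δ to stable)
t=2 Δ0: s5=0 s2=0 s6=0 s0=0 clk=0 s7=0 s1=0 s3=0 s4=0
  Δ1: clk:0→1
  Δ2: s1:0→1, s3:0→1
  Δ3: s2:0→1, s6:0→1, s0:0→1
  Δ4: s0:1→0
  (4Δ to stable)
t=3 Δ0: s5=0 s2=1 s6=1 s0=0 clk=1 s7=0 s1=1 s3=1 s4=0
  Δ1: clk:1→0
  (1Δ to stable)
t=4 Δ0: s5=0 s2=1 s6=1 s0=0 clk=0 s7=0 s1=1 s3=1 s4=0
  Δ1: clk:0→1
  Δ2: s1:1→0, s3:1→0
  Δ3: s2:1→0, s6:1→0, s0:0→1
  Δ4: s0:1→0
  (4Δ to stable)
t=5 Δ0: s5=0 s2=0 s6=0 s0=0 clk=1 s7=0 s1=0 s3=0 s4=0
  Δ1: clk:1→0
  (1Δ to stable)
t=6 Δ0: s5=0 s2=0 s6=0 s0=0 clk=0 s7=0 s1=0 s3=0 s4=0
  Δ1: clk:0→1
  Δ2: s1:0→1, s3:0→1
  Δ3: s2:0→1, s6:0→1, s0:0→1
  Δ4: s0:1→0
  (4Δ to stable)
t=7 Δ0: s5=0 s2=1 s6=1 s0=0 clk=1 s7=0 s1=1 s3=1 s4=0
  Δ1: clk:1→0
  (1Δ to stable)
t=8 Δ0: s5=0 s2=1 s6=1 s0=0 clk=0 s7=0 s1=1 s3=1 s4=0
  Δ1: clk:0→1
  Δ2: s1:1→0, s3:1→0
  Δ3: s2:1→0, s6:1→0, s0:0→1
  Δ4: s0:1→0
  (4Δ to stable)
t=9 Δ0: s5=0 s2=0 s6=0 s0=0 clk=1 s7=0 s1=0 s3=0 s4=0
  Δ1: clk:1→0
  (1Δ to stable)
t=10 Δ0: s5=0 s2=0 s6=0 s0=0 clk=0 s7=0 s1=0 s3=0 s4=0
  Δ1: clk:0→1
  Δ2: s1:0→1, s3:0→1
  Δ3: s2:0→1, s6:0→1, s0:0→1
  Δ4: s0:1→0
  (4Δ to stable)

1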